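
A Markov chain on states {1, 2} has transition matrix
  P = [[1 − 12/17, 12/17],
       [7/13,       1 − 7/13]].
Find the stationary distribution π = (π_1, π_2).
π_1 = 119/275, π_2 = 156/275

Solve πP = π with π_1 + π_2 = 1. From πP = π: π_1 · (1 − 12/17) + π_2 · 7/13 = π_1 ⇒ π_2 · 7/13 = π_1 · 12/17 ⇒ π_2/π_1 = (12/17)/(7/13) = 156/119. Together with π_1 + π_2 = 1:
  π_1 = (7/13)/(12/17 + 7/13) = (7/13)/(275/221) = 119/275,
  π_2 = (12/17)/(12/17 + 7/13) = (12/17)/(275/221) = 156/275.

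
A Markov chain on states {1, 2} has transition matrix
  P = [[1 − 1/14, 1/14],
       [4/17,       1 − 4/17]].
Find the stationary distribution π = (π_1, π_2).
π_1 = 56/73, π_2 = 17/73

Solve πP = π with π_1 + π_2 = 1. From πP = π: π_1 · (1 − 1/14) + π_2 · 4/17 = π_1 ⇒ π_2 · 4/17 = π_1 · 1/14 ⇒ π_2/π_1 = (1/14)/(4/17) = 17/56. Together with π_1 + π_2 = 1:
  π_1 = (4/17)/(1/14 + 4/17) = (4/17)/(73/238) = 56/73,
  π_2 = (1/14)/(1/14 + 4/17) = (1/14)/(73/238) = 17/73.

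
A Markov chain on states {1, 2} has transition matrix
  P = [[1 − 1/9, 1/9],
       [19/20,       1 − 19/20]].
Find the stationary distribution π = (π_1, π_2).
π_1 = 171/191, π_2 = 20/191

Solve πP = π with π_1 + π_2 = 1. From πP = π: π_1 · (1 − 1/9) + π_2 · 19/20 = π_1 ⇒ π_2 · 19/20 = π_1 · 1/9 ⇒ π_2/π_1 = (1/9)/(19/20) = 20/171. Together with π_1 + π_2 = 1:
  π_1 = (19/20)/(1/9 + 19/20) = (19/20)/(191/180) = 171/191,
  π_2 = (1/9)/(1/9 + 19/20) = (1/9)/(191/180) = 20/191.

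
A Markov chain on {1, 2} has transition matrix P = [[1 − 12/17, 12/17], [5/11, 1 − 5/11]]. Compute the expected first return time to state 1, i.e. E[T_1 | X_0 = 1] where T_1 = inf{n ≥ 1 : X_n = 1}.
E[T_1 | X_0 = 1] = 1/π_1 = 217/85

For an irreducible recurrent Markov chain with stationary distribution π, E[T_i | X_0 = i] = 1/π_i (Kac's formula). Here π_1 = (5/11)/(12/17 + 5/11) = (5/11)/(217/187) = 85/217, so E[T_1 | X_0 = 1] = 1/π_1 = (12/17 + 5/11)/(5/11) = (217/187)/(5/11) = 217/85.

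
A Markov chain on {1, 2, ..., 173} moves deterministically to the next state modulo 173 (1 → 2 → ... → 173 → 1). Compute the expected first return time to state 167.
E[T_167 | X_0 = 167] = 173

The chain cycles deterministically, so starting at state 167 it returns in exactly 173 steps. Equivalently, the stationary distribution is uniform π_j = 1/173 for every state j, so by Kac's formula E[T_167] = 1/π_167 = 173.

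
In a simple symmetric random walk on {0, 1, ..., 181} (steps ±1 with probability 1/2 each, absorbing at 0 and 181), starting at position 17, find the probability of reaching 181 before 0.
P(hit 181 before 0) = 17/181

Let u_k = P(hit 181 before 0 | start at k). Then u_0 = 0, u_181 = 1, and u_k = u_{k-1}/2 + u_{k+1}/2 for 1 ≤ k ≤ 180. This harmonic recurrence is solved by u_k = k/181, giving u_17 = 17/181.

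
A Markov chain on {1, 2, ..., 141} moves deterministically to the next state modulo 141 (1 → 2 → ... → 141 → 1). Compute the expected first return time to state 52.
E[T_52 | X_0 = 52] = 141

The chain cycles deterministically, so starting at state 52 it returns in exactly 141 steps. Equivalently, the stationary distribution is uniform π_j = 1/141 for every state j, so by Kac's formula E[T_52] = 1/π_52 = 141.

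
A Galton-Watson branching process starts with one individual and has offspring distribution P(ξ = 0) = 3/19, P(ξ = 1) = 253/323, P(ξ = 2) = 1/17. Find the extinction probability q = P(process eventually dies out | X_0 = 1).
q = 1

Mean offspring μ = 0·3/19 + 1·253/323 + 2·1/17 = 291/323 ≤ 1. For μ ≤ 1 with offspring not concentrated at 1, the Galton-Watson process goes extinct almost surely, so q = 1.
(Algebraic check: The pgf is f(s) = 3/19 + 253/323·s + 1/17·s². The extinction probability q is the smallest fixed point of f in [0, 1]. Setting s = f(s):
  1/17·s² + (253/323 − 1)·s + 3/19 = 0
  1/17·s² − (3/19 + 1/17)·s + 3/19 = 0
which factors as (s − 1)·(1/17·s − 3/19) = 0, giving roots s = 1 and s = (3/19)/(1/17) = 51/19. Since 51/19 ≥ 1, the smallest root in [0, 1] is s = 1.)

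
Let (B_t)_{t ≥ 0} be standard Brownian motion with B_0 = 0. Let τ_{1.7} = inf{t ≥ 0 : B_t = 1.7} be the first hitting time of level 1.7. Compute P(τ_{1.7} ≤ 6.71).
P(τ_{1.7} ≤ 6.71) = 2(1 − Φ(1.7/√6.71)) = 2(1 − Φ(0.6563)) ≈ 0.5116

By the reflection principle for standard BM, P(τ_b ≤ t) = 2 · P(B_t ≥ b). Since B_t ~ N(0, t), P(B_t ≥ 1.7) = 1 − Φ(1.7/√t) = 1 − Φ(1.7/√6.71) = 1 − Φ(0.6563) ≈ 0.25582. Doubling: P(τ_{1.7} ≤ 6.71) ≈ 2 · 0.25582 = 0.51164 ≈ 0.5116.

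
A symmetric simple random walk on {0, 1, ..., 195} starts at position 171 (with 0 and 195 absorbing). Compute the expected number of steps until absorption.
E[τ | X_0 = 171] = 4104

Let v_k = E[τ | X_0 = k]. Boundary: v_0 = v_195 = 0. Recurrence: v_k = 1 + (v_{k-1} + v_{k+1})/2 for 1 ≤ k ≤ 194. The particular solution to v_k − (v_{k-1} + v_{k+1})/2 = 1 is v_k = −k^2. Adding homogeneous solution A + B k and matching boundaries gives v_k = k (195 − k). Substituting k = 171: v_171 = 171 · 24 = 4104.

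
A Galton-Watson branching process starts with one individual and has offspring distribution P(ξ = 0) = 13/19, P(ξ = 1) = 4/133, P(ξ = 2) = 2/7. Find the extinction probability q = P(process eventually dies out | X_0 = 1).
q = 1

Mean offspring μ = 0·13/19 + 1·4/133 + 2·2/7 = 80/133 ≤ 1. For μ ≤ 1 with offspring not concentrated at 1, the Galton-Watson process goes extinct almost surely, so q = 1.
(Algebraic check: The pgf is f(s) = 13/19 + 4/133·s + 2/7·s². The extinction probability q is the smallest fixed point of f in [0, 1]. Setting s = f(s):
  2/7·s² + (4/133 − 1)·s + 13/19 = 0
  2/7·s² − (13/19 + 2/7)·s + 13/19 = 0
which factors as (s − 1)·(2/7·s − 13/19) = 0, giving roots s = 1 and s = (13/19)/(2/7) = 91/38. Since 91/38 ≥ 1, the smallest root in [0, 1] is s = 1.)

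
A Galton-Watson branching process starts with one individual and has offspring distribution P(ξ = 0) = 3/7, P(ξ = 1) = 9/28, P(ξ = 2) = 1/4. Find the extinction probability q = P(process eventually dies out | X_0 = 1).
q = 1

Mean offspring μ = 0·3/7 + 1·9/28 + 2·1/4 = 23/28 ≤ 1. For μ ≤ 1 with offspring not concentrated at 1, the Galton-Watson process goes extinct almost surely, so q = 1.
(Algebraic check: The pgf is f(s) = 3/7 + 9/28·s + 1/4·s². The extinction probability q is the smallest fixed point of f in [0, 1]. Setting s = f(s):
  1/4·s² + (9/28 − 1)·s + 3/7 = 0
  1/4·s² − (3/7 + 1/4)·s + 3/7 = 0
which factors as (s − 1)·(1/4·s − 3/7) = 0, giving roots s = 1 and s = (3/7)/(1/4) = 12/7. Since 12/7 ≥ 1, the smallest root in [0, 1] is s = 1.)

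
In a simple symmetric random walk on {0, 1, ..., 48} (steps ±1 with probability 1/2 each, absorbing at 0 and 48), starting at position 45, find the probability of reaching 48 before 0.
P(hit 48 before 0) = 45/48 = 15/16

Let u_k = P(hit 48 before 0 | start at k). Then u_0 = 0, u_48 = 1, and u_k = u_{k-1}/2 + u_{k+1}/2 for 1 ≤ k ≤ 47. This harmonic recurrence is solved by u_k = k/48, giving u_45 = 45/48 = 15/16.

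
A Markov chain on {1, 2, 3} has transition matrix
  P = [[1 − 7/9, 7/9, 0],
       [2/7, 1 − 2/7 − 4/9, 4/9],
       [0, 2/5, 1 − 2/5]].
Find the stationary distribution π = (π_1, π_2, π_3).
π = (162/1093, 441/1093, 490/1093)

This is a birth-death chain on three states, which satisfies detailed balance: π_1 · P_{12} = π_2 · P_{21} and π_2 · P_{23} = π_3 · P_{32}.
From π_1 · 7/9 = π_2 · 2/7: π_2/π_1 = (7/9)/(2/7) = 49/18.
From π_2 · 4/9 = π_3 · 2/5: π_3/π_2 = (4/9)/(2/5) = 10/9.
Take π_1 proportional to 1; then unnormalized π = (1, 49/18, 245/81). Normalize by dividing by the sum 1093/162:
  π = (162/1093, 441/1093, 490/1093).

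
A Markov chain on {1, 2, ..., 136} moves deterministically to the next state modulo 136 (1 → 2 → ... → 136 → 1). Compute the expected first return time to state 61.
E[T_61 | X_0 = 61] = 136

The chain cycles deterministically, so starting at state 61 it returns in exactly 136 steps. Equivalently, the stationary distribution is uniform π_j = 1/136 for every state j, so by Kac's formula E[T_61] = 1/π_61 = 136.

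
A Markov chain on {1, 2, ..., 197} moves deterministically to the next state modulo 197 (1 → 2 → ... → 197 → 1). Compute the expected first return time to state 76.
E[T_76 | X_0 = 76] = 197

The chain cycles deterministically, so starting at state 76 it returns in exactly 197 steps. Equivalently, the stationary distribution is uniform π_j = 1/197 for every state j, so by Kac's formula E[T_76] = 1/π_76 = 197.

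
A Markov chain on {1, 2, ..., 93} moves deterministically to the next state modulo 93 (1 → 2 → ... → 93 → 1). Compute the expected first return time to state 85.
E[T_85 | X_0 = 85] = 93

The chain cycles deterministically, so starting at state 85 it returns in exactly 93 steps. Equivalently, the stationary distribution is uniform π_j = 1/93 for every state j, so by Kac's formula E[T_85] = 1/π_85 = 93.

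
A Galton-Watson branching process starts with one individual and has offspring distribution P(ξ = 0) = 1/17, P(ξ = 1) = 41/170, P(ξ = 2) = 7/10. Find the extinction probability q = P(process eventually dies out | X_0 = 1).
q = 10/119

The pgf is f(s) = 1/17 + 41/170·s + 7/10·s². The extinction probability q is the smallest fixed point of f in [0, 1]. Setting s = f(s):
  7/10·s² + (41/170 − 1)·s + 1/17 = 0
  7/10·s² − (1/17 + 7/10)·s + 1/17 = 0
which factors as (s − 1)·(7/10·s − 1/17) = 0, giving roots s = 1 and s = (1/17)/(7/10) = 10/119.
Mean offspring μ = 41/170 + 2·7/10 = 279/170 > 1 (supercritical), so q < 1. The extinction probability is the smaller root: q = (1/17)/(7/10) = 10/119.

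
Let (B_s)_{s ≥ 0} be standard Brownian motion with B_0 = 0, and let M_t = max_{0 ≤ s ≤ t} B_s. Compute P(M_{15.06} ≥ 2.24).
P(M_{15.06} ≥ 2.24) = 2·P(B_{15.06} ≥ 2.24) = 2(1 − Φ(2.24/√15.06)) ≈ 0.5638

By the reflection principle for Brownian motion, P(M_t ≥ a) = 2 · P(B_t ≥ a) for a ≥ 0. Since B_t ~ N(0, t), P(B_t ≥ 2.24) = 1 − Φ(2.24/√t) = 1 − Φ(2.24/√15.06) = 1 − Φ(0.5772). So
  P(M_{15.06} ≥ 2.24) = 2(1 − Φ(0.5772)) ≈ 0.5638.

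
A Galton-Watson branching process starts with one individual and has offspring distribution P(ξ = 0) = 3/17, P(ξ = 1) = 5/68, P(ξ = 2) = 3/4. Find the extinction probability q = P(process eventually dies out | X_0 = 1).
q = 4/17

The pgf is f(s) = 3/17 + 5/68·s + 3/4·s². The extinction probability q is the smallest fixed point of f in [0, 1]. Setting s = f(s):
  3/4·s² + (5/68 − 1)·s + 3/17 = 0
  3/4·s² − (3/17 + 3/4)·s + 3/17 = 0
which factors as (s − 1)·(3/4·s − 3/17) = 0, giving roots s = 1 and s = (3/17)/(3/4) = 4/17.
Mean offspring μ = 5/68 + 2·3/4 = 107/68 > 1 (supercritical), so q < 1. The extinction probability is the smaller root: q = (3/17)/(3/4) = 4/17.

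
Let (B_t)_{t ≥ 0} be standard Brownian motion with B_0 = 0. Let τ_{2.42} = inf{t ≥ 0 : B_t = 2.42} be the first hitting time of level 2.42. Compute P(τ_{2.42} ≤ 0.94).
P(τ_{2.42} ≤ 0.94) = 2(1 − Φ(2.42/√0.94)) = 2(1 − Φ(2.4960)) ≈ 0.0126

By the reflection principle for standard BM, P(τ_b ≤ t) = 2 · P(B_t ≥ b). Since B_t ~ N(0, t), P(B_t ≥ 2.42) = 1 − Φ(2.42/√t) = 1 − Φ(2.42/√0.94) = 1 − Φ(2.4960) ≈ 0.00628. Doubling: P(τ_{2.42} ≤ 0.94) ≈ 2 · 0.00628 = 0.01256 ≈ 0.0126.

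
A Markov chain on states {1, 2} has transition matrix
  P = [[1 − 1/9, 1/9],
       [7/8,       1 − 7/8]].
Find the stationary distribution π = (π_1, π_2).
π_1 = 63/71, π_2 = 8/71

Solve πP = π with π_1 + π_2 = 1. From πP = π: π_1 · (1 − 1/9) + π_2 · 7/8 = π_1 ⇒ π_2 · 7/8 = π_1 · 1/9 ⇒ π_2/π_1 = (1/9)/(7/8) = 8/63. Together with π_1 + π_2 = 1:
  π_1 = (7/8)/(1/9 + 7/8) = (7/8)/(71/72) = 63/71,
  π_2 = (1/9)/(1/9 + 7/8) = (1/9)/(71/72) = 8/71.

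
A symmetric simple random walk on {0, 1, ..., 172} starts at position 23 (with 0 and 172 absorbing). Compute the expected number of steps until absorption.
E[τ | X_0 = 23] = 3427

Let v_k = E[τ | X_0 = k]. Boundary: v_0 = v_172 = 0. Recurrence: v_k = 1 + (v_{k-1} + v_{k+1})/2 for 1 ≤ k ≤ 171. The particular solution to v_k − (v_{k-1} + v_{k+1})/2 = 1 is v_k = −k^2. Adding homogeneous solution A + B k and matching boundaries gives v_k = k (172 − k). Substituting k = 23: v_23 = 23 · 149 = 3427.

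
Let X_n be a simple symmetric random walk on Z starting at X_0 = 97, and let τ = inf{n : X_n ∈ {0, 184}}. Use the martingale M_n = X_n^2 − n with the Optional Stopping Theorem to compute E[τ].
E[τ] = 8439

M_n = X_n^2 − n is a martingale (since E[X_{n+1}^2 | F_n] = X_n^2 + 1). By OST (τ has finite mean in a bounded region), E[M_τ] = E[M_0] = X_0^2 − 0 = 97^2 = 9409. Also E[M_τ] = E[X_τ^2] − E[τ]. The walk exits at 0 or 184, with P(hit 184 first) = 97/184, so E[X_τ^2] = 184^2 · 97/184 + 0 = 17848. Thus E[τ] = E[X_τ^2] − E[M_τ] = 17848 − 9409 = 8439 = 97(184 − 97) = 8439.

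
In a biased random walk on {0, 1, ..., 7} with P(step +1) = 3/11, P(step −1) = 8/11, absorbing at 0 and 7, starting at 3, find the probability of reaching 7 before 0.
P(hit 7 before 0) = (1 − (8/3)^3) / (1 − (8/3)^7) = 7857/418993

Let u_k denote P(reach 7 before 0 | start at k). Boundary: u_0 = 0, u_7 = 1. Recurrence: u_k = 3/11·u_{k+1} + 8/11·u_{k-1} for 1 ≤ k ≤ 6. Try u_k = A + B·r^k with r = q/p = (8/11)/(3/11) = 8/3. Substitution satisfies the recurrence; boundary conditions give:
  u_k = (1 − r^k) / (1 − r^N) = (1 − (8/3)^3) / (1 − (8/3)^7) = 7857/418993.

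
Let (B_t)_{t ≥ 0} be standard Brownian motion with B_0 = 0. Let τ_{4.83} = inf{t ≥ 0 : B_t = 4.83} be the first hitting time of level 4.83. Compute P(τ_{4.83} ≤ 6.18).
P(τ_{4.83} ≤ 6.18) = 2(1 − Φ(4.83/√6.18)) = 2(1 − Φ(1.9429)) ≈ 0.0520

By the reflection principle for standard BM, P(τ_b ≤ t) = 2 · P(B_t ≥ b). Since B_t ~ N(0, t), P(B_t ≥ 4.83) = 1 − Φ(4.83/√t) = 1 − Φ(4.83/√6.18) = 1 − Φ(1.9429) ≈ 0.02601. Doubling: P(τ_{4.83} ≤ 6.18) ≈ 2 · 0.02601 = 0.05202 ≈ 0.0520.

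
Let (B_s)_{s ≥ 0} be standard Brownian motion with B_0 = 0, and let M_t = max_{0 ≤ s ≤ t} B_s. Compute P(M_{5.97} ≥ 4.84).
P(M_{5.97} ≥ 4.84) = 2·P(B_{5.97} ≥ 4.84) = 2(1 − Φ(4.84/√5.97)) ≈ 0.0476

By the reflection principle for Brownian motion, P(M_t ≥ a) = 2 · P(B_t ≥ a) for a ≥ 0. Since B_t ~ N(0, t), P(B_t ≥ 4.84) = 1 − Φ(4.84/√t) = 1 − Φ(4.84/√5.97) = 1 − Φ(1.9809). So
  P(M_{5.97} ≥ 4.84) = 2(1 − Φ(1.9809)) ≈ 0.0476.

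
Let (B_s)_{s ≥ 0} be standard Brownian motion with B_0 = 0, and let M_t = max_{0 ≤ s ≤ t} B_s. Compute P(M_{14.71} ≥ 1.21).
P(M_{14.71} ≥ 1.21) = 2·P(B_{14.71} ≥ 1.21) = 2(1 − Φ(1.21/√14.71)) ≈ 0.7524

By the reflection principle for Brownian motion, P(M_t ≥ a) = 2 · P(B_t ≥ a) for a ≥ 0. Since B_t ~ N(0, t), P(B_t ≥ 1.21) = 1 − Φ(1.21/√t) = 1 − Φ(1.21/√14.71) = 1 − Φ(0.3155). So
  P(M_{14.71} ≥ 1.21) = 2(1 − Φ(0.3155)) ≈ 0.7524.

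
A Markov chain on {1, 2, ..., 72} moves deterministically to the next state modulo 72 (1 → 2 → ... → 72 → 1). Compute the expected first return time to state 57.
E[T_57 | X_0 = 57] = 72

The chain cycles deterministically, so starting at state 57 it returns in exactly 72 steps. Equivalently, the stationary distribution is uniform π_j = 1/72 for every state j, so by Kac's formula E[T_57] = 1/π_57 = 72.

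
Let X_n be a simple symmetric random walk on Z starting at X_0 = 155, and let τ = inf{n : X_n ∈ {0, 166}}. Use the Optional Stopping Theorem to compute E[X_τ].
E[X_τ] = 155

X_n is a martingale and τ is a bounded-mean stopping time (indeed τ is finite a.s. with bounded expectation since the walk is in a bounded region). By the OST, E[X_τ] = E[X_0] = 155. Equivalently: E[X_τ] = 166 · P(hit 166 first) + 0 · P(hit 0 first) = 166 · (155/166) = 155.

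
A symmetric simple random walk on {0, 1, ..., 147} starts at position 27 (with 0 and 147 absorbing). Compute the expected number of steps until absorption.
E[τ | X_0 = 27] = 3240

Let v_k = E[τ | X_0 = k]. Boundary: v_0 = v_147 = 0. Recurrence: v_k = 1 + (v_{k-1} + v_{k+1})/2 for 1 ≤ k ≤ 146. The particular solution to v_k − (v_{k-1} + v_{k+1})/2 = 1 is v_k = −k^2. Adding homogeneous solution A + B k and matching boundaries gives v_k = k (147 − k). Substituting k = 27: v_27 = 27 · 120 = 3240.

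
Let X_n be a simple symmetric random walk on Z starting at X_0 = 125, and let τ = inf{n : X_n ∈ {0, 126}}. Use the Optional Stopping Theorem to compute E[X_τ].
E[X_τ] = 125

X_n is a martingale and τ is a bounded-mean stopping time (indeed τ is finite a.s. with bounded expectation since the walk is in a bounded region). By the OST, E[X_τ] = E[X_0] = 125. Equivalently: E[X_τ] = 126 · P(hit 126 first) + 0 · P(hit 0 first) = 126 · (125/126) = 125.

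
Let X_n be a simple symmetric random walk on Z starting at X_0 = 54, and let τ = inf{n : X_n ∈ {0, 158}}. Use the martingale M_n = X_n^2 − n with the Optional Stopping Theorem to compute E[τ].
E[τ] = 5616

M_n = X_n^2 − n is a martingale (since E[X_{n+1}^2 | F_n] = X_n^2 + 1). By OST (τ has finite mean in a bounded region), E[M_τ] = E[M_0] = X_0^2 − 0 = 54^2 = 2916. Also E[M_τ] = E[X_τ^2] − E[τ]. The walk exits at 0 or 158, with P(hit 158 first) = 54/158, so E[X_τ^2] = 158^2 · 54/158 + 0 = 8532. Thus E[τ] = E[X_τ^2] − E[M_τ] = 8532 − 2916 = 5616 = 54(158 − 54) = 5616.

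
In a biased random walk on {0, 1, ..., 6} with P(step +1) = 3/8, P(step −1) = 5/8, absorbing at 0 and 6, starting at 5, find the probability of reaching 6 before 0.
P(hit 6 before 0) = (1 − (5/3)^5) / (1 − (5/3)^6) = 4323/7448

Let u_k denote P(reach 6 before 0 | start at k). Boundary: u_0 = 0, u_6 = 1. Recurrence: u_k = 3/8·u_{k+1} + 5/8·u_{k-1} for 1 ≤ k ≤ 5. Try u_k = A + B·r^k with r = q/p = (5/8)/(3/8) = 5/3. Substitution satisfies the recurrence; boundary conditions give:
  u_k = (1 − r^k) / (1 − r^N) = (1 − (5/3)^5) / (1 − (5/3)^6) = 4323/7448.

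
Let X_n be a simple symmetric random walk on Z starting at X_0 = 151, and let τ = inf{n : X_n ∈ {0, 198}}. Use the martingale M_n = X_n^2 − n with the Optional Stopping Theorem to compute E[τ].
E[τ] = 7097

M_n = X_n^2 − n is a martingale (since E[X_{n+1}^2 | F_n] = X_n^2 + 1). By OST (τ has finite mean in a bounded region), E[M_τ] = E[M_0] = X_0^2 − 0 = 151^2 = 22801. Also E[M_τ] = E[X_τ^2] − E[τ]. The walk exits at 0 or 198, with P(hit 198 first) = 151/198, so E[X_τ^2] = 198^2 · 151/198 + 0 = 29898. Thus E[τ] = E[X_τ^2] − E[M_τ] = 29898 − 22801 = 7097 = 151(198 − 151) = 7097.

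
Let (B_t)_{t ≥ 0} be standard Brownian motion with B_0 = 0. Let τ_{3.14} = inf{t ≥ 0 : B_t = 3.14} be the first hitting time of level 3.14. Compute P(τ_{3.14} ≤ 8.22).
P(τ_{3.14} ≤ 8.22) = 2(1 − Φ(3.14/√8.22)) = 2(1 − Φ(1.0952)) ≈ 0.2734

By the reflection principle for standard BM, P(τ_b ≤ t) = 2 · P(B_t ≥ b). Since B_t ~ N(0, t), P(B_t ≥ 3.14) = 1 − Φ(3.14/√t) = 1 − Φ(3.14/√8.22) = 1 − Φ(1.0952) ≈ 0.13671. Doubling: P(τ_{3.14} ≤ 8.22) ≈ 2 · 0.13671 = 0.27342 ≈ 0.2734.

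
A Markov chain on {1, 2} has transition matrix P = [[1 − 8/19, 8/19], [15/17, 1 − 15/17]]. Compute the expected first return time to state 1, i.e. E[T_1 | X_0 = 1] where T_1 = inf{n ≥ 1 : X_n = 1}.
E[T_1 | X_0 = 1] = 1/π_1 = 421/285

For an irreducible recurrent Markov chain with stationary distribution π, E[T_i | X_0 = i] = 1/π_i (Kac's formula). Here π_1 = (15/17)/(8/19 + 15/17) = (15/17)/(421/323) = 285/421, so E[T_1 | X_0 = 1] = 1/π_1 = (8/19 + 15/17)/(15/17) = (421/323)/(15/17) = 421/285.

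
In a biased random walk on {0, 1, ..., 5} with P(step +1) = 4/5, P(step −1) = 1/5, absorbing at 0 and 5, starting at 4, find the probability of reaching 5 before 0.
P(hit 5 before 0) = (1 − (1/4)^4) / (1 − (1/4)^5) = 340/341

Let u_k denote P(reach 5 before 0 | start at k). Boundary: u_0 = 0, u_5 = 1. Recurrence: u_k = 4/5·u_{k+1} + 1/5·u_{k-1} for 1 ≤ k ≤ 4. Try u_k = A + B·r^k with r = q/p = (1/5)/(4/5) = 1/4. Substitution satisfies the recurrence; boundary conditions give:
  u_k = (1 − r^k) / (1 − r^N) = (1 − (1/4)^4) / (1 − (1/4)^5) = 340/341.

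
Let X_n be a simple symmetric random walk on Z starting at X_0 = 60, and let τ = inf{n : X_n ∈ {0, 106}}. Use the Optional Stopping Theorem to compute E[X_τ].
E[X_τ] = 60

X_n is a martingale and τ is a bounded-mean stopping time (indeed τ is finite a.s. with bounded expectation since the walk is in a bounded region). By the OST, E[X_τ] = E[X_0] = 60. Equivalently: E[X_τ] = 106 · P(hit 106 first) + 0 · P(hit 0 first) = 106 · (60/106) = 60.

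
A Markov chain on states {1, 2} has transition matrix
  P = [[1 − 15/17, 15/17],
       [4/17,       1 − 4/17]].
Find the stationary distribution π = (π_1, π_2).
π_1 = 4/19, π_2 = 15/19

Solve πP = π with π_1 + π_2 = 1. From πP = π: π_1 · (1 − 15/17) + π_2 · 4/17 = π_1 ⇒ π_2 · 4/17 = π_1 · 15/17 ⇒ π_2/π_1 = (15/17)/(4/17) = 15/4. Together with π_1 + π_2 = 1:
  π_1 = (4/17)/(15/17 + 4/17) = (4/17)/(19/17) = 4/19,
  π_2 = (15/17)/(15/17 + 4/17) = (15/17)/(19/17) = 15/19.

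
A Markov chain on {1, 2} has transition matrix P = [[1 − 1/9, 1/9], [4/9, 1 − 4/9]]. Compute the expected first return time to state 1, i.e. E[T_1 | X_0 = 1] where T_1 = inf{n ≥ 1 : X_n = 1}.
E[T_1 | X_0 = 1] = 1/π_1 = 5/4

For an irreducible recurrent Markov chain with stationary distribution π, E[T_i | X_0 = i] = 1/π_i (Kac's formula). Here π_1 = (4/9)/(1/9 + 4/9) = (4/9)/(5/9) = 4/5, so E[T_1 | X_0 = 1] = 1/π_1 = (1/9 + 4/9)/(4/9) = (5/9)/(4/9) = 5/4.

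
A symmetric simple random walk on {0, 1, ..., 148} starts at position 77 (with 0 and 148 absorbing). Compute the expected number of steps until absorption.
E[τ | X_0 = 77] = 5467

Let v_k = E[τ | X_0 = k]. Boundary: v_0 = v_148 = 0. Recurrence: v_k = 1 + (v_{k-1} + v_{k+1})/2 for 1 ≤ k ≤ 147. The particular solution to v_k − (v_{k-1} + v_{k+1})/2 = 1 is v_k = −k^2. Adding homogeneous solution A + B k and matching boundaries gives v_k = k (148 − k). Substituting k = 77: v_77 = 77 · 71 = 5467.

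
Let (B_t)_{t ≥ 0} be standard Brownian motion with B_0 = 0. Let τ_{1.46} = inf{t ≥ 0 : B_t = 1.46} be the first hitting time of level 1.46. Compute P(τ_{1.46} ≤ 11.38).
P(τ_{1.46} ≤ 11.38) = 2(1 − Φ(1.46/√11.38)) = 2(1 − Φ(0.4328)) ≈ 0.6652

By the reflection principle for standard BM, P(τ_b ≤ t) = 2 · P(B_t ≥ b). Since B_t ~ N(0, t), P(B_t ≥ 1.46) = 1 − Φ(1.46/√t) = 1 − Φ(1.46/√11.38) = 1 − Φ(0.4328) ≈ 0.33258. Doubling: P(τ_{1.46} ≤ 11.38) ≈ 2 · 0.33258 = 0.66516 ≈ 0.6652.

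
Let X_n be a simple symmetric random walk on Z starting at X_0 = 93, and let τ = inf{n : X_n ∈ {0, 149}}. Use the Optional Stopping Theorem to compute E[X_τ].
E[X_τ] = 93

X_n is a martingale and τ is a bounded-mean stopping time (indeed τ is finite a.s. with bounded expectation since the walk is in a bounded region). By the OST, E[X_τ] = E[X_0] = 93. Equivalently: E[X_τ] = 149 · P(hit 149 first) + 0 · P(hit 0 first) = 149 · (93/149) = 93.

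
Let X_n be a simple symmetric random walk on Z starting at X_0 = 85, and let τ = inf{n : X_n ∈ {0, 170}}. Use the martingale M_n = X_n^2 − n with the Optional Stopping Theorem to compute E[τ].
E[τ] = 7225

M_n = X_n^2 − n is a martingale (since E[X_{n+1}^2 | F_n] = X_n^2 + 1). By OST (τ has finite mean in a bounded region), E[M_τ] = E[M_0] = X_0^2 − 0 = 85^2 = 7225. Also E[M_τ] = E[X_τ^2] − E[τ]. The walk exits at 0 or 170, with P(hit 170 first) = 85/170, so E[X_τ^2] = 170^2 · 85/170 + 0 = 14450. Thus E[τ] = E[X_τ^2] − E[M_τ] = 14450 − 7225 = 7225 = 85(170 − 85) = 7225.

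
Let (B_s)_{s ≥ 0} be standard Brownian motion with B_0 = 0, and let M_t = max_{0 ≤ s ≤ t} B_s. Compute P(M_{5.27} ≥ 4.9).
P(M_{5.27} ≥ 4.9) = 2·P(B_{5.27} ≥ 4.9) = 2(1 − Φ(4.9/√5.27)) ≈ 0.0328

By the reflection principle for Brownian motion, P(M_t ≥ a) = 2 · P(B_t ≥ a) for a ≥ 0. Since B_t ~ N(0, t), P(B_t ≥ 4.9) = 1 − Φ(4.9/√t) = 1 − Φ(4.9/√5.27) = 1 − Φ(2.1345). So
  P(M_{5.27} ≥ 4.9) = 2(1 − Φ(2.1345)) ≈ 0.0328.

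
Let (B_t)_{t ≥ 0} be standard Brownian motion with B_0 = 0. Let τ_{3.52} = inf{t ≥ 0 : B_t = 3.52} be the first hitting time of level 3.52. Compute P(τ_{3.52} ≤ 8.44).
P(τ_{3.52} ≤ 8.44) = 2(1 − Φ(3.52/√8.44)) = 2(1 − Φ(1.2116)) ≈ 0.2257

By the reflection principle for standard BM, P(τ_b ≤ t) = 2 · P(B_t ≥ b). Since B_t ~ N(0, t), P(B_t ≥ 3.52) = 1 − Φ(3.52/√t) = 1 − Φ(3.52/√8.44) = 1 − Φ(1.2116) ≈ 0.11283. Doubling: P(τ_{3.52} ≤ 8.44) ≈ 2 · 0.11283 = 0.22566 ≈ 0.2257.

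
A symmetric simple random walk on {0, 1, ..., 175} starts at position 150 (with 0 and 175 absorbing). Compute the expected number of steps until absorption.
E[τ | X_0 = 150] = 3750

Let v_k = E[τ | X_0 = k]. Boundary: v_0 = v_175 = 0. Recurrence: v_k = 1 + (v_{k-1} + v_{k+1})/2 for 1 ≤ k ≤ 174. The particular solution to v_k − (v_{k-1} + v_{k+1})/2 = 1 is v_k = −k^2. Adding homogeneous solution A + B k and matching boundaries gives v_k = k (175 − k). Substituting k = 150: v_150 = 150 · 25 = 3750.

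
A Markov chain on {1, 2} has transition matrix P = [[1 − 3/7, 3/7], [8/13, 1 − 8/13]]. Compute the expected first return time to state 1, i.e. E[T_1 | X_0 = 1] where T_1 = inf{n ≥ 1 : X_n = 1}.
E[T_1 | X_0 = 1] = 1/π_1 = 95/56

For an irreducible recurrent Markov chain with stationary distribution π, E[T_i | X_0 = i] = 1/π_i (Kac's formula). Here π_1 = (8/13)/(3/7 + 8/13) = (8/13)/(95/91) = 56/95, so E[T_1 | X_0 = 1] = 1/π_1 = (3/7 + 8/13)/(8/13) = (95/91)/(8/13) = 95/56.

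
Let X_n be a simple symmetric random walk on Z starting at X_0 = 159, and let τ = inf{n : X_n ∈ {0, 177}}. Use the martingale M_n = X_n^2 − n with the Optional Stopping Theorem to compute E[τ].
E[τ] = 2862

M_n = X_n^2 − n is a martingale (since E[X_{n+1}^2 | F_n] = X_n^2 + 1). By OST (τ has finite mean in a bounded region), E[M_τ] = E[M_0] = X_0^2 − 0 = 159^2 = 25281. Also E[M_τ] = E[X_τ^2] − E[τ]. The walk exits at 0 or 177, with P(hit 177 first) = 159/177, so E[X_τ^2] = 177^2 · 159/177 + 0 = 28143. Thus E[τ] = E[X_τ^2] − E[M_τ] = 28143 − 25281 = 2862 = 159(177 − 159) = 2862.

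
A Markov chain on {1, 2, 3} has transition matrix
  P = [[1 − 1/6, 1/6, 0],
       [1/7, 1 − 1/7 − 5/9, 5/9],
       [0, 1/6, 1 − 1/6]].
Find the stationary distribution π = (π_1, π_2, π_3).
π = (18/109, 21/109, 70/109)

This is a birth-death chain on three states, which satisfies detailed balance: π_1 · P_{12} = π_2 · P_{21} and π_2 · P_{23} = π_3 · P_{32}.
From π_1 · 1/6 = π_2 · 1/7: π_2/π_1 = (1/6)/(1/7) = 7/6.
From π_2 · 5/9 = π_3 · 1/6: π_3/π_2 = (5/9)/(1/6) = 10/3.
Take π_1 proportional to 1; then unnormalized π = (1, 7/6, 35/9). Normalize by dividing by the sum 109/18:
  π = (18/109, 21/109, 70/109).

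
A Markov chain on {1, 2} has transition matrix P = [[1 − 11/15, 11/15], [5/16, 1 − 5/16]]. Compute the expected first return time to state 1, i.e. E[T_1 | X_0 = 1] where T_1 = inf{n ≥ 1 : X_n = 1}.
E[T_1 | X_0 = 1] = 1/π_1 = 251/75

For an irreducible recurrent Markov chain with stationary distribution π, E[T_i | X_0 = i] = 1/π_i (Kac's formula). Here π_1 = (5/16)/(11/15 + 5/16) = (5/16)/(251/240) = 75/251, so E[T_1 | X_0 = 1] = 1/π_1 = (11/15 + 5/16)/(5/16) = (251/240)/(5/16) = 251/75.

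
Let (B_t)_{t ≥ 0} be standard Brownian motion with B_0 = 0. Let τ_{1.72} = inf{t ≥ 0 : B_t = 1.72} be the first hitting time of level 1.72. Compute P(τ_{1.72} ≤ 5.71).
P(τ_{1.72} ≤ 5.71) = 2(1 − Φ(1.72/√5.71)) = 2(1 − Φ(0.7198)) ≈ 0.4716

By the reflection principle for standard BM, P(τ_b ≤ t) = 2 · P(B_t ≥ b). Since B_t ~ N(0, t), P(B_t ≥ 1.72) = 1 − Φ(1.72/√t) = 1 − Φ(1.72/√5.71) = 1 − Φ(0.7198) ≈ 0.23582. Doubling: P(τ_{1.72} ≤ 5.71) ≈ 2 · 0.23582 = 0.47164 ≈ 0.4716.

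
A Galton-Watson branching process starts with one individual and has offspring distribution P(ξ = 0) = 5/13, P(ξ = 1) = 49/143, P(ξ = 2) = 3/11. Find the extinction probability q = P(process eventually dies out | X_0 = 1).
q = 1

Mean offspring μ = 0·5/13 + 1·49/143 + 2·3/11 = 127/143 ≤ 1. For μ ≤ 1 with offspring not concentrated at 1, the Galton-Watson process goes extinct almost surely, so q = 1.
(Algebraic check: The pgf is f(s) = 5/13 + 49/143·s + 3/11·s². The extinction probability q is the smallest fixed point of f in [0, 1]. Setting s = f(s):
  3/11·s² + (49/143 − 1)·s + 5/13 = 0
  3/11·s² − (5/13 + 3/11)·s + 5/13 = 0
which factors as (s − 1)·(3/11·s − 5/13) = 0, giving roots s = 1 and s = (5/13)/(3/11) = 55/39. Since 55/39 ≥ 1, the smallest root in [0, 1] is s = 1.)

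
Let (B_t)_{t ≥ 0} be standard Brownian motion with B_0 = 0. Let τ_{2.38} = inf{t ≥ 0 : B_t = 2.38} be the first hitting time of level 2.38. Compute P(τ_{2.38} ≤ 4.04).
P(τ_{2.38} ≤ 4.04) = 2(1 − Φ(2.38/√4.04)) = 2(1 − Φ(1.1841)) ≈ 0.2364

By the reflection principle for standard BM, P(τ_b ≤ t) = 2 · P(B_t ≥ b). Since B_t ~ N(0, t), P(B_t ≥ 2.38) = 1 − Φ(2.38/√t) = 1 − Φ(2.38/√4.04) = 1 − Φ(1.1841) ≈ 0.11819. Doubling: P(τ_{2.38} ≤ 4.04) ≈ 2 · 0.11819 = 0.23638 ≈ 0.2364.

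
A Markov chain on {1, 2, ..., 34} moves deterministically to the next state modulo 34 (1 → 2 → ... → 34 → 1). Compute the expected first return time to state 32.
E[T_32 | X_0 = 32] = 34

The chain cycles deterministically, so starting at state 32 it returns in exactly 34 steps. Equivalently, the stationary distribution is uniform π_j = 1/34 for every state j, so by Kac's formula E[T_32] = 1/π_32 = 34.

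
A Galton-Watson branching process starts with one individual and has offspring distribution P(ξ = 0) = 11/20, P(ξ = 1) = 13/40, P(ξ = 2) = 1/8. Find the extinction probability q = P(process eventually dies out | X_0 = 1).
q = 1

Mean offspring μ = 0·11/20 + 1·13/40 + 2·1/8 = 23/40 ≤ 1. For μ ≤ 1 with offspring not concentrated at 1, the Galton-Watson process goes extinct almost surely, so q = 1.
(Algebraic check: The pgf is f(s) = 11/20 + 13/40·s + 1/8·s². The extinction probability q is the smallest fixed point of f in [0, 1]. Setting s = f(s):
  1/8·s² + (13/40 − 1)·s + 11/20 = 0
  1/8·s² − (11/20 + 1/8)·s + 11/20 = 0
which factors as (s − 1)·(1/8·s − 11/20) = 0, giving roots s = 1 and s = (11/20)/(1/8) = 22/5. Since 22/5 ≥ 1, the smallest root in [0, 1] is s = 1.)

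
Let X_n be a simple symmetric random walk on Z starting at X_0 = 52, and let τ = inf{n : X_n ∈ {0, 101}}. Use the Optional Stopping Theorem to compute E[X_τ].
E[X_τ] = 52

X_n is a martingale and τ is a bounded-mean stopping time (indeed τ is finite a.s. with bounded expectation since the walk is in a bounded region). By the OST, E[X_τ] = E[X_0] = 52. Equivalently: E[X_τ] = 101 · P(hit 101 first) + 0 · P(hit 0 first) = 101 · (52/101) = 52.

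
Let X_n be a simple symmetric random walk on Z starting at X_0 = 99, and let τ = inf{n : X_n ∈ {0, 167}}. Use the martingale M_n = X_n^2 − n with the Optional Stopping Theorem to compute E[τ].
E[τ] = 6732

M_n = X_n^2 − n is a martingale (since E[X_{n+1}^2 | F_n] = X_n^2 + 1). By OST (τ has finite mean in a bounded region), E[M_τ] = E[M_0] = X_0^2 − 0 = 99^2 = 9801. Also E[M_τ] = E[X_τ^2] − E[τ]. The walk exits at 0 or 167, with P(hit 167 first) = 99/167, so E[X_τ^2] = 167^2 · 99/167 + 0 = 16533. Thus E[τ] = E[X_τ^2] − E[M_τ] = 16533 − 9801 = 6732 = 99(167 − 99) = 6732.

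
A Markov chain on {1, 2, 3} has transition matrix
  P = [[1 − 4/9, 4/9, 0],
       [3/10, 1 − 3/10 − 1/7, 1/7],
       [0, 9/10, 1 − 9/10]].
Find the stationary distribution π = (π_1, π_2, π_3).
π = (1701/4621, 2520/4621, 400/4621)

This is a birth-death chain on three states, which satisfies detailed balance: π_1 · P_{12} = π_2 · P_{21} and π_2 · P_{23} = π_3 · P_{32}.
From π_1 · 4/9 = π_2 · 3/10: π_2/π_1 = (4/9)/(3/10) = 40/27.
From π_2 · 1/7 = π_3 · 9/10: π_3/π_2 = (1/7)/(9/10) = 10/63.
Take π_1 proportional to 1; then unnormalized π = (1, 40/27, 400/1701). Normalize by dividing by the sum 4621/1701:
  π = (1701/4621, 2520/4621, 400/4621).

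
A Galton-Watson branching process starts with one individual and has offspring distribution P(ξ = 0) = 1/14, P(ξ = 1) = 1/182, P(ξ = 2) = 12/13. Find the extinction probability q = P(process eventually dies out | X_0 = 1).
q = 13/168

The pgf is f(s) = 1/14 + 1/182·s + 12/13·s². The extinction probability q is the smallest fixed point of f in [0, 1]. Setting s = f(s):
  12/13·s² + (1/182 − 1)·s + 1/14 = 0
  12/13·s² − (1/14 + 12/13)·s + 1/14 = 0
which factors as (s − 1)·(12/13·s − 1/14) = 0, giving roots s = 1 and s = (1/14)/(12/13) = 13/168.
Mean offspring μ = 1/182 + 2·12/13 = 337/182 > 1 (supercritical), so q < 1. The extinction probability is the smaller root: q = (1/14)/(12/13) = 13/168.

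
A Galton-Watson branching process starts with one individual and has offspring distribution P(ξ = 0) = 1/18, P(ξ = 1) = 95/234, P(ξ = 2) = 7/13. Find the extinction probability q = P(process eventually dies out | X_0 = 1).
q = 13/126

The pgf is f(s) = 1/18 + 95/234·s + 7/13·s². The extinction probability q is the smallest fixed point of f in [0, 1]. Setting s = f(s):
  7/13·s² + (95/234 − 1)·s + 1/18 = 0
  7/13·s² − (1/18 + 7/13)·s + 1/18 = 0
which factors as (s − 1)·(7/13·s − 1/18) = 0, giving roots s = 1 and s = (1/18)/(7/13) = 13/126.
Mean offspring μ = 95/234 + 2·7/13 = 347/234 > 1 (supercritical), so q < 1. The extinction probability is the smaller root: q = (1/18)/(7/13) = 13/126.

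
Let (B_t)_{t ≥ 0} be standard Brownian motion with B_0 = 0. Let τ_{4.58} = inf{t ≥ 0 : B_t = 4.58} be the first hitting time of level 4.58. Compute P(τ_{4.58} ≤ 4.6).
P(τ_{4.58} ≤ 4.6) = 2(1 − Φ(4.58/√4.6)) = 2(1 − Φ(2.1354)) ≈ 0.0327

By the reflection principle for standard BM, P(τ_b ≤ t) = 2 · P(B_t ≥ b). Since B_t ~ N(0, t), P(B_t ≥ 4.58) = 1 − Φ(4.58/√t) = 1 − Φ(4.58/√4.6) = 1 − Φ(2.1354) ≈ 0.01636. Doubling: P(τ_{4.58} ≤ 4.6) ≈ 2 · 0.01636 = 0.03272 ≈ 0.0327.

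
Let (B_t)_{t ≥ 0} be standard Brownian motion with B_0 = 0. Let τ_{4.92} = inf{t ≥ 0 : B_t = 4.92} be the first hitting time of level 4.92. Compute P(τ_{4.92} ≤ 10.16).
P(τ_{4.92} ≤ 10.16) = 2(1 − Φ(4.92/√10.16)) = 2(1 − Φ(1.5435)) ≈ 0.1227

By the reflection principle for standard BM, P(τ_b ≤ t) = 2 · P(B_t ≥ b). Since B_t ~ N(0, t), P(B_t ≥ 4.92) = 1 − Φ(4.92/√t) = 1 − Φ(4.92/√10.16) = 1 − Φ(1.5435) ≈ 0.06135. Doubling: P(τ_{4.92} ≤ 10.16) ≈ 2 · 0.06135 = 0.12270 ≈ 0.1227.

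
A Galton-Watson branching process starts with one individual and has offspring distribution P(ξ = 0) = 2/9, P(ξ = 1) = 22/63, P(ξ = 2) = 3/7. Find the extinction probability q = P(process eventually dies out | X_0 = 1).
q = 14/27

The pgf is f(s) = 2/9 + 22/63·s + 3/7·s². The extinction probability q is the smallest fixed point of f in [0, 1]. Setting s = f(s):
  3/7·s² + (22/63 − 1)·s + 2/9 = 0
  3/7·s² − (2/9 + 3/7)·s + 2/9 = 0
which factors as (s − 1)·(3/7·s − 2/9) = 0, giving roots s = 1 and s = (2/9)/(3/7) = 14/27.
Mean offspring μ = 22/63 + 2·3/7 = 76/63 > 1 (supercritical), so q < 1. The extinction probability is the smaller root: q = (2/9)/(3/7) = 14/27.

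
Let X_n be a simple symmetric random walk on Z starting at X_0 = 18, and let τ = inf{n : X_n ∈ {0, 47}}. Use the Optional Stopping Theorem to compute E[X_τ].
E[X_τ] = 18

X_n is a martingale and τ is a bounded-mean stopping time (indeed τ is finite a.s. with bounded expectation since the walk is in a bounded region). By the OST, E[X_τ] = E[X_0] = 18. Equivalently: E[X_τ] = 47 · P(hit 47 first) + 0 · P(hit 0 first) = 47 · (18/47) = 18.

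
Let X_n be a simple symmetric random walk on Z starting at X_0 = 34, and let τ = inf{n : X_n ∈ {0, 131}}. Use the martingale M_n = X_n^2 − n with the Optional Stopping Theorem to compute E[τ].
E[τ] = 3298

M_n = X_n^2 − n is a martingale (since E[X_{n+1}^2 | F_n] = X_n^2 + 1). By OST (τ has finite mean in a bounded region), E[M_τ] = E[M_0] = X_0^2 − 0 = 34^2 = 1156. Also E[M_τ] = E[X_τ^2] − E[τ]. The walk exits at 0 or 131, with P(hit 131 first) = 34/131, so E[X_τ^2] = 131^2 · 34/131 + 0 = 4454. Thus E[τ] = E[X_τ^2] − E[M_τ] = 4454 − 1156 = 3298 = 34(131 − 34) = 3298.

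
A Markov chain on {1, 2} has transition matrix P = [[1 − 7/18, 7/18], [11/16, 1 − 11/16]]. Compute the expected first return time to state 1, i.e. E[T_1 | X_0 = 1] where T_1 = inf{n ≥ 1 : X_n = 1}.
E[T_1 | X_0 = 1] = 1/π_1 = 155/99

For an irreducible recurrent Markov chain with stationary distribution π, E[T_i | X_0 = i] = 1/π_i (Kac's formula). Here π_1 = (11/16)/(7/18 + 11/16) = (11/16)/(155/144) = 99/155, so E[T_1 | X_0 = 1] = 1/π_1 = (7/18 + 11/16)/(11/16) = (155/144)/(11/16) = 155/99.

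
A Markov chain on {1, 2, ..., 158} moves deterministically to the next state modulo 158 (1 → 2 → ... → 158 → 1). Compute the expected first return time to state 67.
E[T_67 | X_0 = 67] = 158

The chain cycles deterministically, so starting at state 67 it returns in exactly 158 steps. Equivalently, the stationary distribution is uniform π_j = 1/158 for every state j, so by Kac's formula E[T_67] = 1/π_67 = 158.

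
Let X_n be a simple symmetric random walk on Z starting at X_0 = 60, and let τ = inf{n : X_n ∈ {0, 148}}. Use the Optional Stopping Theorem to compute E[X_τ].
E[X_τ] = 60

X_n is a martingale and τ is a bounded-mean stopping time (indeed τ is finite a.s. with bounded expectation since the walk is in a bounded region). By the OST, E[X_τ] = E[X_0] = 60. Equivalently: E[X_τ] = 148 · P(hit 148 first) + 0 · P(hit 0 first) = 148 · (60/148) = 60.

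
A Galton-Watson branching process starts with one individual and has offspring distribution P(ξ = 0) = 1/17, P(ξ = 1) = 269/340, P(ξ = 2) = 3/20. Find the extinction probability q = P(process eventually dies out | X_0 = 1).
q = 20/51

The pgf is f(s) = 1/17 + 269/340·s + 3/20·s². The extinction probability q is the smallest fixed point of f in [0, 1]. Setting s = f(s):
  3/20·s² + (269/340 − 1)·s + 1/17 = 0
  3/20·s² − (1/17 + 3/20)·s + 1/17 = 0
which factors as (s − 1)·(3/20·s − 1/17) = 0, giving roots s = 1 and s = (1/17)/(3/20) = 20/51.
Mean offspring μ = 269/340 + 2·3/20 = 371/340 > 1 (supercritical), so q < 1. The extinction probability is the smaller root: q = (1/17)/(3/20) = 20/51.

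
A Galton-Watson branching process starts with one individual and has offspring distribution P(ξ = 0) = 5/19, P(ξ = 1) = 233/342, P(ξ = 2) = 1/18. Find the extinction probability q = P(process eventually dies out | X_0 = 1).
q = 1

Mean offspring μ = 0·5/19 + 1·233/342 + 2·1/18 = 271/342 ≤ 1. For μ ≤ 1 with offspring not concentrated at 1, the Galton-Watson process goes extinct almost surely, so q = 1.
(Algebraic check: The pgf is f(s) = 5/19 + 233/342·s + 1/18·s². The extinction probability q is the smallest fixed point of f in [0, 1]. Setting s = f(s):
  1/18·s² + (233/342 − 1)·s + 5/19 = 0
  1/18·s² − (5/19 + 1/18)·s + 5/19 = 0
which factors as (s − 1)·(1/18·s − 5/19) = 0, giving roots s = 1 and s = (5/19)/(1/18) = 90/19. Since 90/19 ≥ 1, the smallest root in [0, 1] is s = 1.)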